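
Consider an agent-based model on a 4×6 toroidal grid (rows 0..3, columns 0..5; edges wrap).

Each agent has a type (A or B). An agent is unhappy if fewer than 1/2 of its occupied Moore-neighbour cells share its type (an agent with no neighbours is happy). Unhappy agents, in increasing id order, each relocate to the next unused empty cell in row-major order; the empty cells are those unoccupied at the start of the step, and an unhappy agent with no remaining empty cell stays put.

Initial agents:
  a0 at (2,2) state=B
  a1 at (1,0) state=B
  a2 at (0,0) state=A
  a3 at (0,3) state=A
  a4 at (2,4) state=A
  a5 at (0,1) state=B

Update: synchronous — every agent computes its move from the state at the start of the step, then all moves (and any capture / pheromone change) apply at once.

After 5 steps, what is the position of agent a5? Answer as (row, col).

t=1: a0@(2,2):B a1@(1,0):B a2@(0,2):A a3@(0,3):A a4@(2,4):A a5@(0,1):B
t=2: (unchanged — steady state)

(0, 1)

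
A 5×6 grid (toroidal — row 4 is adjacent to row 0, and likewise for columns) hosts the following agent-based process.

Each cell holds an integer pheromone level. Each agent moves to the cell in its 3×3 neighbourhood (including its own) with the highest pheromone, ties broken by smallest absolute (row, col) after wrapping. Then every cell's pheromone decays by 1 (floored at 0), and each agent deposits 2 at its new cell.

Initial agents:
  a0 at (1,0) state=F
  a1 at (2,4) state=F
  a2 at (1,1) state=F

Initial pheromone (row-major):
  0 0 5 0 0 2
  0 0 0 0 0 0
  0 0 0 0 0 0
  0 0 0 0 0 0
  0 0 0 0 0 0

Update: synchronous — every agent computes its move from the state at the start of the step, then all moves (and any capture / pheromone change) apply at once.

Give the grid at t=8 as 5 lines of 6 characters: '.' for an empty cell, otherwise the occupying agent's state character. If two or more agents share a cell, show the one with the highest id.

..F..F
......
......
......
......

t=1: a0@(0,5) a1@(1,3) a2@(0,2) | pheromone: 0 0 6 0 0 3 / 0 0 0 2 0 0 / 0 0 0 0 0 0 / 0 0 0 0 0 0 / 0 0 0 0 0 0
t=2: a0@(0,5) a1@(0,2) a2@(0,2) | pheromone: 0 0 9 0 0 4 / 0 0 0 1 0 0 / 0 0 0 0 0 0 / 0 0 0 0 0 0 / 0 0 0 0 0 0
t=3: a0@(0,5) a1@(0,2) a2@(0,2) | pheromone: 0 0 12 0 0 5 / 0 0 0 0 0 0 / 0 0 0 0 0 0 / 0 0 0 0 0 0 / 0 0 0 0 0 0
t=4: a0@(0,5) a1@(0,2) a2@(0,2) | pheromone: 0 0 15 0 0 6 / 0 0 0 0 0 0 / 0 0 0 0 0 0 / 0 0 0 0 0 0 / 0 0 0 0 0 0
t=5: a0@(0,5) a1@(0,2) a2@(0,2) | pheromone: 0 0 18 0 0 7 / 0 0 0 0 0 0 / 0 0 0 0 0 0 / 0 0 0 0 0 0 / 0 0 0 0 0 0
t=6: a0@(0,5) a1@(0,2) a2@(0,2) | pheromone: 0 0 21 0 0 8 / 0 0 0 0 0 0 / 0 0 0 0 0 0 / 0 0 0 0 0 0 / 0 0 0 0 0 0
t=7: a0@(0,5) a1@(0,2) a2@(0,2) | pheromone: 0 0 24 0 0 9 / 0 0 0 0 0 0 / 0 0 0 0 0 0 / 0 0 0 0 0 0 / 0 0 0 0 0 0
t=8: a0@(0,5) a1@(0,2) a2@(0,2) | pheromone: 0 0 27 0 0 10 / 0 0 0 0 0 0 / 0 0 0 0 0 0 / 0 0 0 0 0 0 / 0 0 0 0 0 0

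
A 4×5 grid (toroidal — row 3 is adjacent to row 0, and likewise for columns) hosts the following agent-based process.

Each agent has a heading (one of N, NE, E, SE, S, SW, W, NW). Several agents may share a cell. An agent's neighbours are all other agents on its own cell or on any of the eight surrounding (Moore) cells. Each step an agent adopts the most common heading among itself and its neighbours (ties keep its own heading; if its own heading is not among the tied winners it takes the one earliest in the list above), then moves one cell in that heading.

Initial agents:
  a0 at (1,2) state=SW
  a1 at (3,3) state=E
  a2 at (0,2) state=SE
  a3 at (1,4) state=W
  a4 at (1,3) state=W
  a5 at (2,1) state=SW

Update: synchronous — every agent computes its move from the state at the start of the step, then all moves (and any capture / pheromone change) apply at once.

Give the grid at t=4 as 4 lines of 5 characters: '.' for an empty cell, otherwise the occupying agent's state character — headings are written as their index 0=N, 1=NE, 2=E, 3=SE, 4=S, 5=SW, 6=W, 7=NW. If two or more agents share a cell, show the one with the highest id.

t=1: a0@(2,1):SW a1@(3,4):E a2@(1,3):SE a3@(1,3):W a4@(1,2):W a5@(3,0):SW
t=2: a0@(3,0):SW a1@(3,0):E a2@(1,2):W a3@(1,2):W a4@(1,1):W a5@(0,4):SW
t=3: a0@(0,4):SW a1@(0,4):SW a2@(1,1):W a3@(1,1):W a4@(1,0):W a5@(1,3):SW
t=4: a0@(1,3):SW a1@(1,3):SW a2@(1,0):W a3@(1,0):W a4@(1,4):W a5@(2,2):SW

.....
6..56
..5..
.....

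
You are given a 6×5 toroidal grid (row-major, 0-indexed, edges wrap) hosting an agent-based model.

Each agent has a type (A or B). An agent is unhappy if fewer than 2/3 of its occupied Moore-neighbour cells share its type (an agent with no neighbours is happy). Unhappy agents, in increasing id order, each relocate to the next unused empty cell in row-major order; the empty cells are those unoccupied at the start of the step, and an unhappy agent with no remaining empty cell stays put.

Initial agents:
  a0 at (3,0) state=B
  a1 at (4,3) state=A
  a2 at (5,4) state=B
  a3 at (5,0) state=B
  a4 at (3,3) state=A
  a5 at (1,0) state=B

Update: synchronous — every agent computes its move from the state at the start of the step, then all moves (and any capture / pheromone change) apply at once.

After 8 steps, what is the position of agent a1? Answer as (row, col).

(0, 1)

t=1: a0@(3,0):B a1@(0,0):A a2@(0,1):B a3@(5,0):B a4@(3,3):A a5@(1,0):B
t=2: a0@(3,0):B a1@(0,2):A a2@(0,1):B a3@(0,3):B a4@(3,3):A a5@(0,4):B
t=3: a0@(3,0):B a1@(0,0):A a2@(1,0):B a3@(1,1):B a4@(3,3):A a5@(0,4):B
t=4: a0@(3,0):B a1@(0,1):A a2@(1,0):B a3@(0,2):B a4@(3,3):A a5@(0,3):B
t=5: a0@(3,0):B a1@(0,0):A a2@(0,4):B a3@(1,1):B a4@(3,3):A a5@(0,3):B
t=6: a0@(3,0):B a1@(0,1):A a2@(0,2):B a3@(1,0):B a4@(3,3):A a5@(0,3):B
t=7: a0@(3,0):B a1@(0,0):A a2@(0,4):B a3@(1,1):B a4@(3,3):A a5@(0,3):B
t=8: a0@(3,0):B a1@(0,1):A a2@(0,2):B a3@(1,0):B a4@(3,3):A a5@(0,3):B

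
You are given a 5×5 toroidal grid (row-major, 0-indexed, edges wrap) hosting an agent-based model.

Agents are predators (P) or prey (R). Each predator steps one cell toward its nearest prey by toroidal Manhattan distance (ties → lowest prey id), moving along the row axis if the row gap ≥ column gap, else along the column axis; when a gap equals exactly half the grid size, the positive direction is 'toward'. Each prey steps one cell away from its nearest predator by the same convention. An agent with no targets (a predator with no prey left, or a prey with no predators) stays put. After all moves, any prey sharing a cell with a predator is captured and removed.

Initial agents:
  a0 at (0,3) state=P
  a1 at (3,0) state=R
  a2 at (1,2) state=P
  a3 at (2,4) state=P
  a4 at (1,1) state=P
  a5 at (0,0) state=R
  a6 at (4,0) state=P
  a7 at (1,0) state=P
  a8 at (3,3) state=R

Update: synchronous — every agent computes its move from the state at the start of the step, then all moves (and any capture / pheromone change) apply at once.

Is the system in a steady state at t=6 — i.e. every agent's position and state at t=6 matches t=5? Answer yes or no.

yes

t=1: a0@(0,4):P a1@(2,0):R a2@(1,1):P a3@(3,4):P a4@(0,1):P a5@(1,0):R a6@(3,0):P a7@(0,0):P a8@(2,3):R
t=2: a0@(1,4):P a2@(1,0):P a3@(2,4):P a4@(1,1):P a6@(2,0):P a7@(1,0):P a8@(1,3):R
t=3: a0@(1,3):P a2@(1,4):P a3@(1,4):P a4@(1,2):P a6@(2,4):P a7@(1,4):P
t=4: (unchanged — steady state)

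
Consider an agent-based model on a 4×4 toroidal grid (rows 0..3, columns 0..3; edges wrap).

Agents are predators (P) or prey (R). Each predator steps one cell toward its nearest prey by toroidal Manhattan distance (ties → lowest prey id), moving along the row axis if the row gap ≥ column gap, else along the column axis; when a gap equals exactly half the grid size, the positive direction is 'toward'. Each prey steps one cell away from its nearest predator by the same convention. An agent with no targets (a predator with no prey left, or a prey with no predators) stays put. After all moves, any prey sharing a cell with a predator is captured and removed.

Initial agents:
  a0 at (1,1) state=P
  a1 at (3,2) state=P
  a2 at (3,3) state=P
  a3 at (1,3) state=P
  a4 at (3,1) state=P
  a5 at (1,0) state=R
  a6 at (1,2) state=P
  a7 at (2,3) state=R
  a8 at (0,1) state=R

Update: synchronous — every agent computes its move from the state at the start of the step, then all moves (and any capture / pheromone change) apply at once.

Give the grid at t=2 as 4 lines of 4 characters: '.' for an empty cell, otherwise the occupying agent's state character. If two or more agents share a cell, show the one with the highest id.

....
....
PR.P
.PP.

t=1: a0@(1,0):P a1@(2,2):P a2@(2,3):P a3@(1,0):P a4@(0,1):P a6@(1,3):P a8@(3,1):R
t=2: a0@(2,0):P a1@(3,2):P a2@(2,0):P a3@(2,0):P a4@(3,1):P a6@(2,3):P a8@(2,1):R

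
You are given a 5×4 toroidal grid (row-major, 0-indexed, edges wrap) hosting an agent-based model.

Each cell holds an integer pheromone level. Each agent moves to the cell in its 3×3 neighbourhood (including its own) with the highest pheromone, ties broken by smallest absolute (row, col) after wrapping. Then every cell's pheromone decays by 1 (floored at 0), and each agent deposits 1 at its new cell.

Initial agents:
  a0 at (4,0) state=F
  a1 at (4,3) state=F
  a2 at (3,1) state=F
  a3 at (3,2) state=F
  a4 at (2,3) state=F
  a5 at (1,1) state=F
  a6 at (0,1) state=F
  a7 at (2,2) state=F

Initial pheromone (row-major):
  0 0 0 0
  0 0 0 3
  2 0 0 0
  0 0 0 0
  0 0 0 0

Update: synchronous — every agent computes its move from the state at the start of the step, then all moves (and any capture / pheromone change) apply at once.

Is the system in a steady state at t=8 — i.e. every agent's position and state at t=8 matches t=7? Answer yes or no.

t=1: a0@(0,0) a1@(0,0) a2@(2,0) a3@(2,1) a4@(1,3) a5@(2,0) a6@(0,0) a7@(1,3) | pheromone: 3 0 0 0 / 0 0 0 4 / 3 1 0 0 / 0 0 0 0 / 0 0 0 0
t=2: a0@(1,3) a1@(1,3) a2@(1,3) a3@(2,0) a4@(1,3) a5@(1,3) a6@(1,3) a7@(1,3) | pheromone: 2 0 0 0 / 0 0 0 10 / 3 0 0 0 / 0 0 0 0 / 0 0 0 0
t=3: a0@(1,3) a1@(1,3) a2@(1,3) a3@(1,3) a4@(1,3) a5@(1,3) a6@(1,3) a7@(1,3) | pheromone: 1 0 0 0 / 0 0 0 17 / 2 0 0 0 / 0 0 0 0 / 0 0 0 0
t=4: a0@(1,3) a1@(1,3) a2@(1,3) a3@(1,3) a4@(1,3) a5@(1,3) a6@(1,3) a7@(1,3) | pheromone: 0 0 0 0 / 0 0 0 24 / 1 0 0 0 / 0 0 0 0 / 0 0 0 0
t=5: a0@(1,3) a1@(1,3) a2@(1,3) a3@(1,3) a4@(1,3) a5@(1,3) a6@(1,3) a7@(1,3) | pheromone: 0 0 0 0 / 0 0 0 31 / 0 0 0 0 / 0 0 0 0 / 0 0 0 0
t=6: a0@(1,3) a1@(1,3) a2@(1,3) a3@(1,3) a4@(1,3) a5@(1,3) a6@(1,3) a7@(1,3) | pheromone: 0 0 0 0 / 0 0 0 38 / 0 0 0 0 / 0 0 0 0 / 0 0 0 0
t=7: a0@(1,3) a1@(1,3) a2@(1,3) a3@(1,3) a4@(1,3) a5@(1,3) a6@(1,3) a7@(1,3) | pheromone: 0 0 0 0 / 0 0 0 45 / 0 0 0 0 / 0 0 0 0 / 0 0 0 0
t=8: a0@(1,3) a1@(1,3) a2@(1,3) a3@(1,3) a4@(1,3) a5@(1,3) a6@(1,3) a7@(1,3) | pheromone: 0 0 0 0 / 0 0 0 52 / 0 0 0 0 / 0 0 0 0 / 0 0 0 0

yes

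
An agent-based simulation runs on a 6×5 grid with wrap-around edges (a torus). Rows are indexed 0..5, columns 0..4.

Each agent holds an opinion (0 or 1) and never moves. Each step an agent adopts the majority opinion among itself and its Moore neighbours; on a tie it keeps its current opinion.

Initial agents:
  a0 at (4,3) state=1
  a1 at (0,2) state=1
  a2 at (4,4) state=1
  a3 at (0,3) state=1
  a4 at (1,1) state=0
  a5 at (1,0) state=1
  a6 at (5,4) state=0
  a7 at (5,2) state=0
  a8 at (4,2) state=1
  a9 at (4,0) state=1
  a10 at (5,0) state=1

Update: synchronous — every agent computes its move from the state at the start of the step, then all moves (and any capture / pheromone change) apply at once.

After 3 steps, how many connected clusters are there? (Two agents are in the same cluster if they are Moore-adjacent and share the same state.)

t=1: a0@(4,3):1 a1@(0,2):1 a2@(4,4):1 a3@(0,3):1 a4@(1,1):1 a5@(1,0):1 a6@(5,4):1 a7@(5,2):1 a8@(4,2):1 a9@(4,0):1 a10@(5,0):1
t=2: (unchanged — steady state)

1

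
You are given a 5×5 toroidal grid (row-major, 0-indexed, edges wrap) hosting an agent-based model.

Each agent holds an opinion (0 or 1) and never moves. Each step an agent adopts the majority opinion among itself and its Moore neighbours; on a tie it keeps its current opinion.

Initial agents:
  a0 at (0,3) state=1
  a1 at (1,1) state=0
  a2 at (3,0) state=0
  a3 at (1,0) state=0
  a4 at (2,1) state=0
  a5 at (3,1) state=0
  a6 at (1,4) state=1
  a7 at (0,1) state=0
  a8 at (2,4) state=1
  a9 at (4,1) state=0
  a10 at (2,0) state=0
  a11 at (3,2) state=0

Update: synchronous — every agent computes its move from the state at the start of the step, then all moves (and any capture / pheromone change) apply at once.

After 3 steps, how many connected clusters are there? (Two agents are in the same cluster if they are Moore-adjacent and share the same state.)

2

t=1: a0@(0,3):1 a1@(1,1):0 a2@(3,0):0 a3@(1,0):0 a4@(2,1):0 a5@(3,1):0 a6@(1,4):1 a7@(0,1):0 a8@(2,4):0 a9@(4,1):0 a10@(2,0):0 a11@(3,2):0
t=2: a0@(0,3):1 a1@(1,1):0 a2@(3,0):0 a3@(1,0):0 a4@(2,1):0 a5@(3,1):0 a6@(1,4):0 a7@(0,1):0 a8@(2,4):0 a9@(4,1):0 a10@(2,0):0 a11@(3,2):0
t=3: (unchanged — steady state)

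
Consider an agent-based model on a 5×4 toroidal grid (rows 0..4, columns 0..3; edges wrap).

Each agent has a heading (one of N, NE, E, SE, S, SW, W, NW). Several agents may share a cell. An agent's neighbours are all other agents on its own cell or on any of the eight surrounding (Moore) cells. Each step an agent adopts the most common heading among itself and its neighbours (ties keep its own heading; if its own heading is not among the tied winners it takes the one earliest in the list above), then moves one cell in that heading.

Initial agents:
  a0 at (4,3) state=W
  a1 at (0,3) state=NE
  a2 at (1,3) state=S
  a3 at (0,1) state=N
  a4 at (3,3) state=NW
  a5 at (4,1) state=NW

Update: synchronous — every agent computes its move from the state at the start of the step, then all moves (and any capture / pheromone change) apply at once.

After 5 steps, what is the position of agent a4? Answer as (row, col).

t=1: a0@(4,2):W a1@(4,0):NE a2@(2,3):S a3@(4,1):N a4@(2,2):NW a5@(3,0):NW
t=2: a0@(4,1):W a1@(3,1):NE a2@(1,2):NW a3@(3,1):N a4@(1,1):NW a5@(2,3):NW
t=3: a0@(4,0):W a1@(2,2):NE a2@(0,1):NW a3@(2,1):N a4@(0,0):NW a5@(1,2):NW
t=4: a0@(3,3):NW a1@(1,3):NE a2@(4,0):NW a3@(1,1):N a4@(4,3):NW a5@(0,1):NW
t=5: a0@(2,2):NW a1@(0,0):NE a2@(3,3):NW a3@(0,1):N a4@(3,2):NW a5@(4,0):NW

(3, 2)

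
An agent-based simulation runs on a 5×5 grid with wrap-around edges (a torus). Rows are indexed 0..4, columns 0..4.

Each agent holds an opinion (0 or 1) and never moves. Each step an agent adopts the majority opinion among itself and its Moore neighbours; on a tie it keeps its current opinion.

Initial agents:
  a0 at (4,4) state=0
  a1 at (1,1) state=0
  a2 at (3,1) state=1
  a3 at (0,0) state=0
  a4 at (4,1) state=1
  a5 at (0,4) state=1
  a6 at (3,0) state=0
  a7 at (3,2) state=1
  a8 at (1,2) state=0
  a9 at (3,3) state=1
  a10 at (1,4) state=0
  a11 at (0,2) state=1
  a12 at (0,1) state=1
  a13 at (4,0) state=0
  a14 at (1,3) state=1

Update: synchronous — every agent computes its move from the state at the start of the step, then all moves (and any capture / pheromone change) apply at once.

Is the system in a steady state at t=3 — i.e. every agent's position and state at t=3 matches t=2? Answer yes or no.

t=1: a0@(4,4):0 a1@(1,1):0 a2@(3,1):1 a3@(0,0):0 a4@(4,1):1 a5@(0,4):0 a6@(3,0):0 a7@(3,2):1 a8@(1,2):1 a9@(3,3):1 a10@(1,4):0 a11@(0,2):1 a12@(0,1):0 a13@(4,0):0 a14@(1,3):1
t=2: (unchanged — steady state)

yes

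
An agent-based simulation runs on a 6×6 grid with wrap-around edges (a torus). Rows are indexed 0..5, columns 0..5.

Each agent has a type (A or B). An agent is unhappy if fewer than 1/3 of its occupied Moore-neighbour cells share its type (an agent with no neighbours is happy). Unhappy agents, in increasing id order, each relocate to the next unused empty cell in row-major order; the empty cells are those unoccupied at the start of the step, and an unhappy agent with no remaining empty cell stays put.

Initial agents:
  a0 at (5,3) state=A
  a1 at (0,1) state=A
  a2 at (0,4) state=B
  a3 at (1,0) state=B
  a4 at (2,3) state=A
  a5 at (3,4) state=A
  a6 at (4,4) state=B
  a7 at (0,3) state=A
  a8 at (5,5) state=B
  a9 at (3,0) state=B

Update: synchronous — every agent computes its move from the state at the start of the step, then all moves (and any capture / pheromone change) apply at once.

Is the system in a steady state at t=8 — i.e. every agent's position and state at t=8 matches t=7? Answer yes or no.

t=1: a0@(5,3):A a1@(0,0):A a2@(0,4):B a3@(0,2):B a4@(2,3):A a5@(3,4):A a6@(4,4):B a7@(0,3):A a8@(5,5):B a9@(3,0):B
t=2: a0@(0,1):A a1@(0,5):A a2@(0,4):B a3@(1,0):B a4@(2,3):A a5@(3,4):A a6@(4,4):B a7@(0,3):A a8@(5,5):B a9@(3,0):B
t=3: a0@(0,0):A a1@(0,2):A a2@(0,4):B a3@(1,1):B a4@(2,3):A a5@(3,4):A a6@(4,4):B a7@(1,2):A a8@(5,5):B a9@(3,0):B
t=4: a0@(0,1):A a1@(0,2):A a2@(0,4):B a3@(0,3):B a4@(2,3):A a5@(3,4):A a6@(4,4):B a7@(1,2):A a8@(5,5):B a9@(3,0):B
t=5: (unchanged — steady state)

yes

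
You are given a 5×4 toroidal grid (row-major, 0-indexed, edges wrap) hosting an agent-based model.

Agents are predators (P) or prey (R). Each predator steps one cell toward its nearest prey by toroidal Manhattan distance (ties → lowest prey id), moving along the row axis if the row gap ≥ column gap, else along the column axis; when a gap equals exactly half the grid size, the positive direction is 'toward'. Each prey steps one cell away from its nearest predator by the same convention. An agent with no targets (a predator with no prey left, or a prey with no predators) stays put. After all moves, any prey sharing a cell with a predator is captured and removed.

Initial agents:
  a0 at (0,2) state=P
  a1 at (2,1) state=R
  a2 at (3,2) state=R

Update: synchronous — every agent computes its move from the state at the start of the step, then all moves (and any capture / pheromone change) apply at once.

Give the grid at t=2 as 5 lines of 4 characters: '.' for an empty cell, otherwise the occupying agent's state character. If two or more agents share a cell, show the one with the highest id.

t=1: a0@(4,2):P a1@(3,1):R a2@(2,2):R
t=2: a0@(3,2):P a1@(2,1):R a2@(1,2):R

....
..R.
.R..
..P.
....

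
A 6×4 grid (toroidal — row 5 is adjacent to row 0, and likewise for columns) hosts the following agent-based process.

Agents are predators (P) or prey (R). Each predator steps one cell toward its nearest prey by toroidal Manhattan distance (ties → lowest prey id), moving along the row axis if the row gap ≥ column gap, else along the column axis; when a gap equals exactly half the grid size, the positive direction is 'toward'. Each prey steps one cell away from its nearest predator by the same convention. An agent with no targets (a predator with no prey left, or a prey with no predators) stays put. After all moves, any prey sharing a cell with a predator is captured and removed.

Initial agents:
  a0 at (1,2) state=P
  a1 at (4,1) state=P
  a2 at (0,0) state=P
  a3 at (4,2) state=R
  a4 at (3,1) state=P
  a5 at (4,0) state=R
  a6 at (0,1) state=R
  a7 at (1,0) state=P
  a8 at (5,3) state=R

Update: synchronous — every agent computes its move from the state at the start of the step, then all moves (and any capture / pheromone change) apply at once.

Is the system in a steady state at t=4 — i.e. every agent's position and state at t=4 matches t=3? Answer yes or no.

t=1: a0@(0,2):P a1@(4,2):P a2@(0,1):P a3@(4,3):R a4@(4,1):P a5@(4,3):R a7@(0,0):P a8@(4,3):R
t=2: a0@(5,2):P a1@(4,3):P a2@(5,1):P a3@(4,0):R a4@(4,2):P a5@(4,0):R a7@(5,0):P a8@(4,0):R
t=3: a0@(5,3):P a1@(4,0):P a2@(4,1):P a4@(4,3):P a7@(4,0):P
t=4: (unchanged — steady state)

yes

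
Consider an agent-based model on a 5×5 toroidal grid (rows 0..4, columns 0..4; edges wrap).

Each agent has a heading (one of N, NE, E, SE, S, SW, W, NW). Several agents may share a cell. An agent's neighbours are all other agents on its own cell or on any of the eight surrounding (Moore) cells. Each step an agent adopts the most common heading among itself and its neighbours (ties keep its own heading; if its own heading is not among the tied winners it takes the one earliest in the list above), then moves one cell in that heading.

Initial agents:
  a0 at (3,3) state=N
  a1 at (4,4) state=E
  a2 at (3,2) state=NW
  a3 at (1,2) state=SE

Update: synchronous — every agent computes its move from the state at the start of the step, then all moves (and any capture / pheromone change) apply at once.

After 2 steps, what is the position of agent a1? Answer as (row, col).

(4, 1)

t=1: a0@(2,3):N a1@(4,0):E a2@(2,1):NW a3@(2,3):SE
t=2: a0@(1,3):N a1@(4,1):E a2@(1,0):NW a3@(3,4):SE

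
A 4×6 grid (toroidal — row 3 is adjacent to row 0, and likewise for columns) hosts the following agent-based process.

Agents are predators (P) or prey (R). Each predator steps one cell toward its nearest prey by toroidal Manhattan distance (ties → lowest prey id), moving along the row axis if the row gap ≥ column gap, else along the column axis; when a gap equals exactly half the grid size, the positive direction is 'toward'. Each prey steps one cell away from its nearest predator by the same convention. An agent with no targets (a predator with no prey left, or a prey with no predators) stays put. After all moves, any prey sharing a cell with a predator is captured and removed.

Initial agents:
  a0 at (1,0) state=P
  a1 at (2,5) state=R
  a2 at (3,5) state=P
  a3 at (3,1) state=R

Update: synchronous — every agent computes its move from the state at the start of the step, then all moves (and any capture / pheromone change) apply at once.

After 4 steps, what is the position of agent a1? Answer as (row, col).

(2, 5)

t=1: a0@(2,0):P a1@(1,5):R a2@(2,5):P a3@(3,2):R
t=2: a0@(1,0):P a1@(0,5):R a2@(1,5):P a3@(3,3):R
t=3: a0@(0,0):P a1@(3,5):R a2@(0,5):P a3@(2,3):R
t=4: a0@(3,0):P a1@(2,5):R a2@(3,5):P a3@(1,3):R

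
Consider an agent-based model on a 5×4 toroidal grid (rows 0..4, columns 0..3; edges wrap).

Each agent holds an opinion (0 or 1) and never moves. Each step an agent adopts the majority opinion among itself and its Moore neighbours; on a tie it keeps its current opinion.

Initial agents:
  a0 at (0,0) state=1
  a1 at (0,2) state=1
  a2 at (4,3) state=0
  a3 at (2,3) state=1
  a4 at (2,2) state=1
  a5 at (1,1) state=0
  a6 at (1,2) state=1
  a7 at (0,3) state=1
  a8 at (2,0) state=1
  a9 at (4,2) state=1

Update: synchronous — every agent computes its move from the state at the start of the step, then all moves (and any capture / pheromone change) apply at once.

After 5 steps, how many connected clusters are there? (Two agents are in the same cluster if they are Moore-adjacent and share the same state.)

t=1: a0@(0,0):1 a1@(0,2):1 a2@(4,3):1 a3@(2,3):1 a4@(2,2):1 a5@(1,1):1 a6@(1,2):1 a7@(0,3):1 a8@(2,0):1 a9@(4,2):1
t=2: (unchanged — steady state)

1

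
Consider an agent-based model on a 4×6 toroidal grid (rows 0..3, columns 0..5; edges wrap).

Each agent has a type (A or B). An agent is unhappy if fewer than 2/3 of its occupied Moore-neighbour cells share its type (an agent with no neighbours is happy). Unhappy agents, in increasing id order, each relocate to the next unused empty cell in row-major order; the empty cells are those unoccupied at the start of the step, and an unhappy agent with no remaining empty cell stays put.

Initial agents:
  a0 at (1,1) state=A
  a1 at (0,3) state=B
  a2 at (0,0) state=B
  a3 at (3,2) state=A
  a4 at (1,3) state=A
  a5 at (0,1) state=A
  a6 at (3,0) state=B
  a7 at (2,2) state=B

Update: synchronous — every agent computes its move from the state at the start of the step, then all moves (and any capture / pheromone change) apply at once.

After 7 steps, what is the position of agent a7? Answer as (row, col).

t=1: a0@(0,2):A a1@(0,4):B a2@(0,5):B a3@(1,0):A a4@(1,2):A a5@(1,4):A a6@(1,5):B a7@(2,0):B
t=2: a0@(0,2):A a1@(0,4):B a2@(0,0):B a3@(0,1):A a4@(1,2):A a5@(0,3):A a6@(1,1):B a7@(1,3):B
t=3: a0@(0,5):A a1@(1,0):B a2@(1,4):B a3@(1,5):A a4@(2,0):A a5@(2,1):A a6@(2,2):B a7@(2,3):B
t=4: a0@(0,0):A a1@(0,1):B a2@(0,2):B a3@(0,3):A a4@(2,0):A a5@(0,4):A a6@(1,1):B a7@(2,3):B
t=5: a0@(0,5):A a1@(0,1):B a2@(0,2):B a3@(1,0):A a4@(1,2):A a5@(0,4):A a6@(1,3):B a7@(2,3):B
t=6: a0@(0,5):A a1@(0,0):B a2@(0,2):B a3@(0,3):A a4@(1,1):A a5@(1,4):A a6@(1,5):B a7@(2,0):B
t=7: a0@(0,1):A a1@(0,4):B a2@(1,0):B a3@(1,2):A a4@(1,3):A a5@(1,4):A a6@(2,1):B a7@(2,2):B

(2, 2)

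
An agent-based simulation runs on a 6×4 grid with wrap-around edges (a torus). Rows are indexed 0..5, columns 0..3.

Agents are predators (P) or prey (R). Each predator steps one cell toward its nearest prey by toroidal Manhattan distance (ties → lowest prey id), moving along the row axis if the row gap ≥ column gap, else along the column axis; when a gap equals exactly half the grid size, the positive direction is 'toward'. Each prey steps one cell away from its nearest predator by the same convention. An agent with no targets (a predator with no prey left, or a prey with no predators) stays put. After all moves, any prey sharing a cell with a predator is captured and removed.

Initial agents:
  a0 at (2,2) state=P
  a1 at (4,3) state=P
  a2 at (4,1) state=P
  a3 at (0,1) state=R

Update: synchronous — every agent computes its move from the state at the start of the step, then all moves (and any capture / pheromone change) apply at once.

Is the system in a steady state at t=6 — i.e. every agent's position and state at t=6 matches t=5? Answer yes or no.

t=1: a0@(1,2):P a1@(5,3):P a2@(5,1):P a3@(1,1):R
t=2: a0@(1,1):P a1@(0,3):P a2@(0,1):P a3@(1,0):R
t=3: a0@(1,0):P a1@(1,3):P a2@(1,1):P
t=4: (unchanged — steady state)

yes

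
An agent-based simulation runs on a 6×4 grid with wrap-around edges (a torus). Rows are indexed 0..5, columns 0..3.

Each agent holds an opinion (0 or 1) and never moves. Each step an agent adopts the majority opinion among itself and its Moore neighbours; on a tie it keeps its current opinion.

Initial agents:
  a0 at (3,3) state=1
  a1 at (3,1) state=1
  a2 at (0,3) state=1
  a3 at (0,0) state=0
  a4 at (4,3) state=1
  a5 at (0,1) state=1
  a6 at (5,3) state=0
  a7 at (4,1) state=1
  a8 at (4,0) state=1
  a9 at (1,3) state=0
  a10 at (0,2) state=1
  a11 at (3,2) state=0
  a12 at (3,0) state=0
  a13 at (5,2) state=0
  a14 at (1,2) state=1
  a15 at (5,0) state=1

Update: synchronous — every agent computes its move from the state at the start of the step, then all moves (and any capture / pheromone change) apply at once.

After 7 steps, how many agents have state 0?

t=1: a0@(3,3):1 a1@(3,1):1 a2@(0,3):1 a3@(0,0):0 a4@(4,3):1 a5@(0,1):1 a6@(5,3):1 a7@(4,1):1 a8@(4,0):1 a9@(1,3):1 a10@(0,2):1 a11@(3,2):1 a12@(3,0):1 a13@(5,2):1 a14@(1,2):1 a15@(5,0):1
t=2: a0@(3,3):1 a1@(3,1):1 a2@(0,3):1 a3@(0,0):1 a4@(4,3):1 a5@(0,1):1 a6@(5,3):1 a7@(4,1):1 a8@(4,0):1 a9@(1,3):1 a10@(0,2):1 a11@(3,2):1 a12@(3,0):1 a13@(5,2):1 a14@(1,2):1 a15@(5,0):1
t=3: (unchanged — steady state)

0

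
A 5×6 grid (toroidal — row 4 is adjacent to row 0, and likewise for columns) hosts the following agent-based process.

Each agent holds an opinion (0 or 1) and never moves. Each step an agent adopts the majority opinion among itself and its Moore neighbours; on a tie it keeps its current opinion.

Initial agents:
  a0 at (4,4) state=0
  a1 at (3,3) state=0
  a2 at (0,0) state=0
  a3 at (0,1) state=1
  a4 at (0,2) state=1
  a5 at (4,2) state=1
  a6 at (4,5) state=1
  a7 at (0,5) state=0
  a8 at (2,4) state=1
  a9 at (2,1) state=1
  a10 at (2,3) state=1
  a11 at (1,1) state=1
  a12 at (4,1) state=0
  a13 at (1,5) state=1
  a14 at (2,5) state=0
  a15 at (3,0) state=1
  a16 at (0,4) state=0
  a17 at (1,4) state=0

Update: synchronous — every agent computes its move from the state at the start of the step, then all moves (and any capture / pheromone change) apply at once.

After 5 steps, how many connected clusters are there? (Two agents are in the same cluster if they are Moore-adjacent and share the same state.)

t=1: a0@(4,4):0 a1@(3,3):1 a2@(0,0):1 a3@(0,1):1 a4@(0,2):1 a5@(4,2):1 a6@(4,5):0 a7@(0,5):0 a8@(2,4):1 a9@(2,1):1 a10@(2,3):1 a11@(1,1):1 a12@(4,1):1 a13@(1,5):0 a14@(2,5):1 a15@(3,0):1 a16@(0,4):0 a17@(1,4):0
t=2: (unchanged — steady state)

2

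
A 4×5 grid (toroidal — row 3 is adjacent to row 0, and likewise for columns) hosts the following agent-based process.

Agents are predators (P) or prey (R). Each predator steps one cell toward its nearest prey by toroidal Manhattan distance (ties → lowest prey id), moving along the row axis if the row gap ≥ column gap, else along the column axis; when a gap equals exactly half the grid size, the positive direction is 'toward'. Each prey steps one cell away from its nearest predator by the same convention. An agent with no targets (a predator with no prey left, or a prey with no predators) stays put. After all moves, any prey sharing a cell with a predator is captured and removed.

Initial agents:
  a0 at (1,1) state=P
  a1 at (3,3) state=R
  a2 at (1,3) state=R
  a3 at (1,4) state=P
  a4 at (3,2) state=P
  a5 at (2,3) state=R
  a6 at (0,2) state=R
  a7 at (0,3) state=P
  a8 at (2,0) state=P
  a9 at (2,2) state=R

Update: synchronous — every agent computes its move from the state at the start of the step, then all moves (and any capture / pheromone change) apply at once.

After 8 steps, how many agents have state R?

t=1: a0@(1,2):P a1@(3,4):R a3@(1,3):P a4@(3,3):P a7@(3,3):P a8@(2,4):P
t=2: a0@(2,2):P a1@(3,0):R a3@(2,3):P a4@(3,4):P a7@(3,4):P a8@(3,4):P
t=3: a0@(2,1):P a1@(3,1):R a3@(2,4):P a4@(3,0):P a7@(3,0):P a8@(3,0):P
t=4: a0@(3,1):P a1@(0,1):R a3@(2,0):P a4@(3,1):P a7@(3,1):P a8@(3,1):P
t=5: a0@(0,1):P a1@(1,1):R a3@(3,0):P a4@(0,1):P a7@(0,1):P a8@(0,1):P
t=6: a0@(1,1):P a1@(2,1):R a3@(0,0):P a4@(1,1):P a7@(1,1):P a8@(1,1):P
t=7: a0@(2,1):P a1@(3,1):R a3@(1,0):P a4@(2,1):P a7@(2,1):P a8@(2,1):P
t=8: a0@(3,1):P a1@(0,1):R a3@(2,0):P a4@(3,1):P a7@(3,1):P a8@(3,1):P

1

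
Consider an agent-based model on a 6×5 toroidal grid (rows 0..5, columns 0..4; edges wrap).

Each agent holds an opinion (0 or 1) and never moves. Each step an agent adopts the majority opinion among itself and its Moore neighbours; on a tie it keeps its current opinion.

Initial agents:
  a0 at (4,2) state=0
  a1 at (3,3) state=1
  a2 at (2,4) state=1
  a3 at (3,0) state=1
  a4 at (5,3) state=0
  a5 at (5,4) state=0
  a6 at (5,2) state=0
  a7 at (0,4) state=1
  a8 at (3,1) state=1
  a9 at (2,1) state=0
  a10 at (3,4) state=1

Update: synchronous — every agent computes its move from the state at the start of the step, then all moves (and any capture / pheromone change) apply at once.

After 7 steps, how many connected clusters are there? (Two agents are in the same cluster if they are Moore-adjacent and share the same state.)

2

t=1: a0@(4,2):0 a1@(3,3):1 a2@(2,4):1 a3@(3,0):1 a4@(5,3):0 a5@(5,4):0 a6@(5,2):0 a7@(0,4):0 a8@(3,1):1 a9@(2,1):1 a10@(3,4):1
t=2: (unchanged — steady state)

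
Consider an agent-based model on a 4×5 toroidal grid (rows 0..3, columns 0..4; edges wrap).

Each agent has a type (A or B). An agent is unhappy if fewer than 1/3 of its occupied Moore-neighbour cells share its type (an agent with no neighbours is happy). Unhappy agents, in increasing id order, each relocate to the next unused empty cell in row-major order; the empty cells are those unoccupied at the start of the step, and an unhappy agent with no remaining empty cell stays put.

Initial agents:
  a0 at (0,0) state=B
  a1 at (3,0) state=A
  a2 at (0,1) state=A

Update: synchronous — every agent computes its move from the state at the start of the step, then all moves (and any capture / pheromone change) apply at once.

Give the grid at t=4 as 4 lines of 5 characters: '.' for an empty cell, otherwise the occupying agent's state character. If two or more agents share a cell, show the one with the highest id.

BA...
.....
.....
A....

t=1: a0@(0,2):B a1@(3,0):A a2@(0,1):A
t=2: a0@(0,0):B a1@(3,0):A a2@(0,1):A
t=3: a0@(0,2):B a1@(3,0):A a2@(0,1):A
t=4: a0@(0,0):B a1@(3,0):A a2@(0,1):A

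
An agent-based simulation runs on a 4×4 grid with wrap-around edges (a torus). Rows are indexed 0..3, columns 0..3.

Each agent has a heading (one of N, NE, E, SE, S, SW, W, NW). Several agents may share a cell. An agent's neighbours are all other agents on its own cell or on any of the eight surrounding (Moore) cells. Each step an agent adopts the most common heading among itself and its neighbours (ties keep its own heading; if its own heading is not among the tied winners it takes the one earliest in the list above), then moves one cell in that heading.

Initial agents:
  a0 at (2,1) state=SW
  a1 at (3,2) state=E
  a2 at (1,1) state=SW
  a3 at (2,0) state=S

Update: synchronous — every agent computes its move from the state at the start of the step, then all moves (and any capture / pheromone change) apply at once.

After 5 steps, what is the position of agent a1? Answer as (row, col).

t=1: a0@(3,0):SW a1@(3,3):E a2@(2,0):SW a3@(3,3):SW
t=2: a0@(0,3):SW a1@(0,2):SW a2@(3,3):SW a3@(0,2):SW
t=3: a0@(1,2):SW a1@(1,1):SW a2@(0,2):SW a3@(1,1):SW
t=4: a0@(2,1):SW a1@(2,0):SW a2@(1,1):SW a3@(2,0):SW
t=5: a0@(3,0):SW a1@(3,3):SW a2@(2,0):SW a3@(3,3):SW

(3, 3)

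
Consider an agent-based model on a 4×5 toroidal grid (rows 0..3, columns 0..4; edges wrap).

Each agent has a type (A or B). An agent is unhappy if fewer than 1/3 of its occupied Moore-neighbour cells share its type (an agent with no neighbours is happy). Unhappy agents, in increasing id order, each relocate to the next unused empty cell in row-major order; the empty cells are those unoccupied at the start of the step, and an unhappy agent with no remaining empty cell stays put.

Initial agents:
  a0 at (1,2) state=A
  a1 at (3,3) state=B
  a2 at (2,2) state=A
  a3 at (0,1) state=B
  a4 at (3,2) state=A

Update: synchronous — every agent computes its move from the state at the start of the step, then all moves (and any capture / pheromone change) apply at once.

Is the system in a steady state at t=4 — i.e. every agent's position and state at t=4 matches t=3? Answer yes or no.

t=1: a0@(1,2):A a1@(0,0):B a2@(2,2):A a3@(0,2):B a4@(3,2):A
t=2: a0@(1,2):A a1@(0,0):B a2@(2,2):A a3@(0,1):B a4@(3,2):A
t=3: (unchanged — steady state)

yes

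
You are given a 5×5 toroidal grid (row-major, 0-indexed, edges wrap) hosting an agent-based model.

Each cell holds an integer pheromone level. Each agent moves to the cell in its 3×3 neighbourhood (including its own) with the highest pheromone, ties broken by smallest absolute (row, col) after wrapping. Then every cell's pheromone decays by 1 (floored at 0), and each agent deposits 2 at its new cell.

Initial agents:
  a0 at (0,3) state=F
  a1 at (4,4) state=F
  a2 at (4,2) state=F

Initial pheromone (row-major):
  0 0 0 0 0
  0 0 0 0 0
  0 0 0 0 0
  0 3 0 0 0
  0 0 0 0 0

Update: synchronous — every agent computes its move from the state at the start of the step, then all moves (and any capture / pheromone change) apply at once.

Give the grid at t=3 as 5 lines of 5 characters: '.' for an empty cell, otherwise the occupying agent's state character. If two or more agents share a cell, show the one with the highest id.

t=1: a0@(0,2) a1@(0,0) a2@(3,1) | pheromone: 2 0 2 0 0 / 0 0 0 0 0 / 0 0 0 0 0 / 0 4 0 0 0 / 0 0 0 0 0
t=2: a0@(0,2) a1@(0,0) a2@(3,1) | pheromone: 3 0 3 0 0 / 0 0 0 0 0 / 0 0 0 0 0 / 0 5 0 0 0 / 0 0 0 0 0
t=3: a0@(0,2) a1@(0,0) a2@(3,1) | pheromone: 4 0 4 0 0 / 0 0 0 0 0 / 0 0 0 0 0 / 0 6 0 0 0 / 0 0 0 0 0

F.F..
.....
.....
.F...
.....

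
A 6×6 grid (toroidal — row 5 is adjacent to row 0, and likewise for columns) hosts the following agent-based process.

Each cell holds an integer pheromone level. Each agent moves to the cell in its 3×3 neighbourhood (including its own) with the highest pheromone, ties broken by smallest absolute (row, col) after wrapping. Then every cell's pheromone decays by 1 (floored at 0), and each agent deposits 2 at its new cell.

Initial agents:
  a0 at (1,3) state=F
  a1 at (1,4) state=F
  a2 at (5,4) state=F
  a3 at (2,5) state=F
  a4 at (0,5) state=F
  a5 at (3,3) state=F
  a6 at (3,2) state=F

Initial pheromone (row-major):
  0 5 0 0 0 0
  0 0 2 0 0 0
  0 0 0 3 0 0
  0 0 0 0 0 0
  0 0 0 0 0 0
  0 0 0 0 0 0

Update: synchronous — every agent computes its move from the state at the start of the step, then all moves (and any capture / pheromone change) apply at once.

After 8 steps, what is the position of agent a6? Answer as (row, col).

(2, 3)

t=1: a0@(2,3) a1@(2,3) a2@(0,3) a3@(1,0) a4@(0,0) a5@(2,3) a6@(2,3) | pheromone: 2 4 0 2 0 0 / 2 0 1 0 0 0 / 0 0 0 10 0 0 / 0 0 0 0 0 0 / 0 0 0 0 0 0 / 0 0 0 0 0 0
t=2: a0@(2,3) a1@(2,3) a2@(0,3) a3@(0,1) a4@(0,1) a5@(2,3) a6@(2,3) | pheromone: 1 7 0 3 0 0 / 1 0 0 0 0 0 / 0 0 0 17 0 0 / 0 0 0 0 0 0 / 0 0 0 0 0 0 / 0 0 0 0 0 0
t=3: a0@(2,3) a1@(2,3) a2@(0,3) a3@(0,1) a4@(0,1) a5@(2,3) a6@(2,3) | pheromone: 0 10 0 4 0 0 / 0 0 0 0 0 0 / 0 0 0 24 0 0 / 0 0 0 0 0 0 / 0 0 0 0 0 0 / 0 0 0 0 0 0
t=4: a0@(2,3) a1@(2,3) a2@(0,3) a3@(0,1) a4@(0,1) a5@(2,3) a6@(2,3) | pheromone: 0 13 0 5 0 0 / 0 0 0 0 0 0 / 0 0 0 31 0 0 / 0 0 0 0 0 0 / 0 0 0 0 0 0 / 0 0 0 0 0 0
t=5: a0@(2,3) a1@(2,3) a2@(0,3) a3@(0,1) a4@(0,1) a5@(2,3) a6@(2,3) | pheromone: 0 16 0 6 0 0 / 0 0 0 0 0 0 / 0 0 0 38 0 0 / 0 0 0 0 0 0 / 0 0 0 0 0 0 / 0 0 0 0 0 0
t=6: a0@(2,3) a1@(2,3) a2@(0,3) a3@(0,1) a4@(0,1) a5@(2,3) a6@(2,3) | pheromone: 0 19 0 7 0 0 / 0 0 0 0 0 0 / 0 0 0 45 0 0 / 0 0 0 0 0 0 / 0 0 0 0 0 0 / 0 0 0 0 0 0
t=7: a0@(2,3) a1@(2,3) a2@(0,3) a3@(0,1) a4@(0,1) a5@(2,3) a6@(2,3) | pheromone: 0 22 0 8 0 0 / 0 0 0 0 0 0 / 0 0 0 52 0 0 / 0 0 0 0 0 0 / 0 0 0 0 0 0 / 0 0 0 0 0 0
t=8: a0@(2,3) a1@(2,3) a2@(0,3) a3@(0,1) a4@(0,1) a5@(2,3) a6@(2,3) | pheromone: 0 25 0 9 0 0 / 0 0 0 0 0 0 / 0 0 0 59 0 0 / 0 0 0 0 0 0 / 0 0 0 0 0 0 / 0 0 0 0 0 0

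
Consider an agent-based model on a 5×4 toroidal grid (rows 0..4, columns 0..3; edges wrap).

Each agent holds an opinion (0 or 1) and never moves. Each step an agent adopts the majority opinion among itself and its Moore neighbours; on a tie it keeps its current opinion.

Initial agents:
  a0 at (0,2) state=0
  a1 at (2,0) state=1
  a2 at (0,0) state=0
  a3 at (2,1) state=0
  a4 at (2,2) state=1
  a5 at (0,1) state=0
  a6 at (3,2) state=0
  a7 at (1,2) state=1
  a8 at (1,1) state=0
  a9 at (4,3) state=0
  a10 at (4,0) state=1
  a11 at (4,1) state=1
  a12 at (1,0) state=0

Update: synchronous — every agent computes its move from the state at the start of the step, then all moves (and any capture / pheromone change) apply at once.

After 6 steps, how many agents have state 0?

13

t=1: a0@(0,2):0 a1@(2,0):0 a2@(0,0):0 a3@(2,1):0 a4@(2,2):0 a5@(0,1):0 a6@(3,2):0 a7@(1,2):0 a8@(1,1):0 a9@(4,3):0 a10@(4,0):0 a11@(4,1):0 a12@(1,0):0
t=2: (unchanged — steady state)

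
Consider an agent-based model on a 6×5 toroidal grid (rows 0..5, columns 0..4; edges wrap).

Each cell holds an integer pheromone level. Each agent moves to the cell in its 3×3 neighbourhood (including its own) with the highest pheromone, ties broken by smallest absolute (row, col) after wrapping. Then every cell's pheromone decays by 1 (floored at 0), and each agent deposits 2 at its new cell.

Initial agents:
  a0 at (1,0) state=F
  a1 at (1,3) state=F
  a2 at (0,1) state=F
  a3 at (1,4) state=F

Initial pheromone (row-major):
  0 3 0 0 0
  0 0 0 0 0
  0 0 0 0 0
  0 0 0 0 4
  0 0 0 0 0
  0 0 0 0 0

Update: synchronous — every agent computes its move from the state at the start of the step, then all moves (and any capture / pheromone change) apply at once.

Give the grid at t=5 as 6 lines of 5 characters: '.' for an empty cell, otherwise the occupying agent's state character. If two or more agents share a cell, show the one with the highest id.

t=1: a0@(0,1) a1@(0,2) a2@(0,1) a3@(0,0) | pheromone: 2 6 2 0 0 / 0 0 0 0 0 / 0 0 0 0 0 / 0 0 0 0 3 / 0 0 0 0 0 / 0 0 0 0 0
t=2: a0@(0,1) a1@(0,1) a2@(0,1) a3@(0,1) | pheromone: 1 13 1 0 0 / 0 0 0 0 0 / 0 0 0 0 0 / 0 0 0 0 2 / 0 0 0 0 0 / 0 0 0 0 0
t=3: a0@(0,1) a1@(0,1) a2@(0,1) a3@(0,1) | pheromone: 0 20 0 0 0 / 0 0 0 0 0 / 0 0 0 0 0 / 0 0 0 0 1 / 0 0 0 0 0 / 0 0 0 0 0
t=4: a0@(0,1) a1@(0,1) a2@(0,1) a3@(0,1) | pheromone: 0 27 0 0 0 / 0 0 0 0 0 / 0 0 0 0 0 / 0 0 0 0 0 / 0 0 0 0 0 / 0 0 0 0 0
t=5: a0@(0,1) a1@(0,1) a2@(0,1) a3@(0,1) | pheromone: 0 34 0 0 0 / 0 0 0 0 0 / 0 0 0 0 0 / 0 0 0 0 0 / 0 0 0 0 0 / 0 0 0 0 0

.F...
.....
.....
.....
.....
.....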